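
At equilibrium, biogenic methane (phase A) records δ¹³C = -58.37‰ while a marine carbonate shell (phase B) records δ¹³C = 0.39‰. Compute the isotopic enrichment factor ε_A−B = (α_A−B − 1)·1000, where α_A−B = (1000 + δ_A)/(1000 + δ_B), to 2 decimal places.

-58.74‰

α_A−B = (1000 + -58.37) / (1000 + 0.39) = 941.63 / 1000.39 = 0.941263
ε_A−B = (0.941263 − 1) × 1000 = -58.737‰
(The approximation ε ≈ δ_A − δ_B would give -58.76‰.)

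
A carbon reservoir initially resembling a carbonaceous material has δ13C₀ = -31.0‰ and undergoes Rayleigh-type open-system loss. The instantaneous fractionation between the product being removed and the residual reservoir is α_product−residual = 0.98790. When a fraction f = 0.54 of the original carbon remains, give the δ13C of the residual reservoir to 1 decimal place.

Rayleigh residual: δ_res = (δ₀ + 1000)·f^(α−1) − 1000
α − 1 = -0.01210
f^(α−1) = 0.54^(-0.01210) = 1.007484
δ_res = (-31.0 + 1000) × 1.007484 − 1000 = 976.252 − 1000 = -23.75‰

-23.7‰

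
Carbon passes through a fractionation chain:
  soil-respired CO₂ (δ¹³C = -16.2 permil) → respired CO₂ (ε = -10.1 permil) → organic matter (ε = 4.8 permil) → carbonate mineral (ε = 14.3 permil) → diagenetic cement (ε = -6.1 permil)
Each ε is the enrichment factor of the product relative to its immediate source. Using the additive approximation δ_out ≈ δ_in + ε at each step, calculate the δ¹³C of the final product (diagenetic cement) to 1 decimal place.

-13.3 permil

step 1: δ ≈ -16.2 + (-10.1) = -26.3 permil
step 2: δ ≈ -26.3 + (4.8) = -21.5 permil
step 3: δ ≈ -21.5 + (14.3) = -7.2 permil
step 4: δ ≈ -7.2 + (-6.1) = -13.3 permil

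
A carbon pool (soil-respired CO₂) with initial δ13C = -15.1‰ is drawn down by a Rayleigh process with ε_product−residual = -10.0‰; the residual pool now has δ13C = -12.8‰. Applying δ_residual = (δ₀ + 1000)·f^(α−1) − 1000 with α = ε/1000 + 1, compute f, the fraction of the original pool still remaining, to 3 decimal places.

0.792

α − 1 = ε/1000 = -0.0100
(δ_res + 1000)/(δ₀ + 1000) = (-12.8 + 1000)/(-15.1 + 1000) = 987.2/984.9 = 1.002335
f = 1.002335^(1/-0.0100) = exp(ln(1.002335)/-0.0100) = exp(0.00233/-0.0100)
f = exp(-0.2333) = 0.7920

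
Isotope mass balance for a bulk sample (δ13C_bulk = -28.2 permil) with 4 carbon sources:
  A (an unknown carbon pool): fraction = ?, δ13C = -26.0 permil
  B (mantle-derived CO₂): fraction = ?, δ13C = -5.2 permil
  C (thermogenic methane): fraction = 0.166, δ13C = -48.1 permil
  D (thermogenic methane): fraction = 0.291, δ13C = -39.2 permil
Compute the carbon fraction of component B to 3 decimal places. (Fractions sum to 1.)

0.255

Let f_B and f_A be the unknown fractions; fractions sum to 1 so f_B + f_A = 0.543.
Mass balance: Σ fᵢ·δᵢ = δ_bulk ⇒ f_B·(-5.2) + f_A·(-26.0) = -28.2 − (-19.392) = -8.808
Substitute f_A = 0.543 − f_B:
f_B·(-5.2 − -26.0) = -8.808 − 0.543×(-26.0) = 5.310
f_B = 5.310 / 20.8 = 0.2553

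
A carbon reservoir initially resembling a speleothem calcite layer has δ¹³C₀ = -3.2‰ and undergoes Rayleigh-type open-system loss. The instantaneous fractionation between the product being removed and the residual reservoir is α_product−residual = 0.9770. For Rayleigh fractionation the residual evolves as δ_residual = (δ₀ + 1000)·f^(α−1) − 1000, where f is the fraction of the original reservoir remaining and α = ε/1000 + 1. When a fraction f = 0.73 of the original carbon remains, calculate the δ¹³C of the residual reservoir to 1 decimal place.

Rayleigh residual: δ_res = (δ₀ + 1000)·f^(α−1) − 1000
α − 1 = -0.02300
f^(α−1) = 0.73^(-0.02300) = 1.007265
δ_res = (-3.2 + 1000) × 1.007265 − 1000 = 1004.041 − 1000 = 4.04‰

4.0‰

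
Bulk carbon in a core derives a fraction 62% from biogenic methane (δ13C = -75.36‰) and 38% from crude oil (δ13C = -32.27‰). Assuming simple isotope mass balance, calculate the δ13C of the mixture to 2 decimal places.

-58.99‰

δ_mix = f_A·δ_A + f_B·δ_B
δ_mix = 0.62 × (-75.36) + 0.38 × (-32.27)
δ_mix = -46.723 + -12.263 = -58.986‰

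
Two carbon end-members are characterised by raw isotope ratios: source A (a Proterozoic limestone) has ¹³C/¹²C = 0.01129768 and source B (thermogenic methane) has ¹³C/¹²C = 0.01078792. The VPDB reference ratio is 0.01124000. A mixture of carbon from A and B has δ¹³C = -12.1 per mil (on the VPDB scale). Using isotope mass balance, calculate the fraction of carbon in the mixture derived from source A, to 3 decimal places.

0.620

δ_A = (0.01129768/0.01124000 − 1)×1000 = (1.005132 − 1)×1000 = 5.132 per mil
δ_B = (0.01078792/0.01124000 − 1)×1000 = (0.959779 − 1)×1000 = -40.221 per mil
f_A = (δ_mix − δ_B)/(δ_A − δ_B) = (-12.1 − (-40.221))/(5.132 − (-40.221))
f_A = 28.121 / 45.352 = 0.6200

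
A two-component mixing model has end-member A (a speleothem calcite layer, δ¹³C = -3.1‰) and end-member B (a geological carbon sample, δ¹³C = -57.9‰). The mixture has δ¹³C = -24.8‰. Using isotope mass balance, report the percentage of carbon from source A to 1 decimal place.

60.4%

δ_mix = f_A·δ_A + (1 − f_A)·δ_B  ⇒  f_A = (δ_mix − δ_B)/(δ_A − δ_B)
f_A = (-24.8 − (-57.9)) / (-3.1 − (-57.9))
f_A = 33.1 / 54.8 = 0.6040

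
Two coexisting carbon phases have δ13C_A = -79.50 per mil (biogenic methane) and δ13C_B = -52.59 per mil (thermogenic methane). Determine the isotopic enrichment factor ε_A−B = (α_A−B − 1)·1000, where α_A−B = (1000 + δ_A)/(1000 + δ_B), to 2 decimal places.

α_A−B = (1000 + -79.50) / (1000 + -52.59) = 920.50 / 947.41 = 0.971596
ε_A−B = (0.971596 − 1) × 1000 = -28.404 per mil
(The approximation ε ≈ δ_A − δ_B would give -26.91 per mil.)

-28.40 per mil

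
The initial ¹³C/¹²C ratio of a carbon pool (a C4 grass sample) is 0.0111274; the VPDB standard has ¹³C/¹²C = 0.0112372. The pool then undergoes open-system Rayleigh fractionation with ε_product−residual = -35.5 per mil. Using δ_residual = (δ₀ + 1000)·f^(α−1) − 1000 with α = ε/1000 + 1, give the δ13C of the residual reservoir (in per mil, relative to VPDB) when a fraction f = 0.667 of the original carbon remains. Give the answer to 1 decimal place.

4.6 per mil

δ₀ = (0.0111274/0.0112372 − 1)×1000 = (0.990229 − 1)×1000 = -9.771 per mil
α − 1 = ε/1000 = -0.0355
f^(α−1) = 0.667^(-0.0355) = 1.014480
δ_res = (-9.771 + 1000) × 1.014480 − 1000 = 1004.567 − 1000 = 4.57 per mil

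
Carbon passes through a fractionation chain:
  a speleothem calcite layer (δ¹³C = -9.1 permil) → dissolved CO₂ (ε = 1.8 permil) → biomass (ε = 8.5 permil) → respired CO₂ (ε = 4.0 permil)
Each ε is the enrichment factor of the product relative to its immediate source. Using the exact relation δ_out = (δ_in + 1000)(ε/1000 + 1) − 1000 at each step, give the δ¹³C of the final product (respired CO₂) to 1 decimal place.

5.1 permil

step 1: δ = (-9.10 + 1000)·(1.8/1000 + 1) − 1000 = -7.32 permil
step 2: δ = (-7.32 + 1000)·(8.5/1000 + 1) − 1000 = 1.12 permil
step 3: δ = (1.12 + 1000)·(4.0/1000 + 1) − 1000 = 5.13 permil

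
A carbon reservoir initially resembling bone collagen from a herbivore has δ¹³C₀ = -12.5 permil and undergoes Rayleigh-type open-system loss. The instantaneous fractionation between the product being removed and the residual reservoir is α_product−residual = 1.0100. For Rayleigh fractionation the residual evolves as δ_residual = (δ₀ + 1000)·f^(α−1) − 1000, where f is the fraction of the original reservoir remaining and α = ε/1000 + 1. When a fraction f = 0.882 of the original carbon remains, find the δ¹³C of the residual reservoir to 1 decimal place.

Rayleigh residual: δ_res = (δ₀ + 1000)·f^(α−1) − 1000
α − 1 = 0.01000
f^(α−1) = 0.882^(0.01000) = 0.998745
δ_res = (-12.5 + 1000) × 0.998745 − 1000 = 986.261 − 1000 = -13.74 permil

-13.7 permil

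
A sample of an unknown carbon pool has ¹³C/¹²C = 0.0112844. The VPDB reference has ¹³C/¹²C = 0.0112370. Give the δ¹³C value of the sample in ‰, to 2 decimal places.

δ¹³C = (R_sample / R_standard − 1) × 1000
R_sample / R_standard = 0.0112844 / 0.0112370 = 1.004218
δ¹³C = (1.004218 − 1) × 1000 = 4.218‰

4.22‰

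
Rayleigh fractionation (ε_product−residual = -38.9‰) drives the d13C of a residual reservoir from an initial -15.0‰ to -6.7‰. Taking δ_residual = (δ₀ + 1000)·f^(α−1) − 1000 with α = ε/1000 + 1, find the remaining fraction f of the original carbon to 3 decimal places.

α − 1 = ε/1000 = -0.0389
(δ_res + 1000)/(δ₀ + 1000) = (-6.7 + 1000)/(-15.0 + 1000) = 993.3/985.0 = 1.008426
f = 1.008426^(1/-0.0389) = exp(ln(1.008426)/-0.0389) = exp(0.00839/-0.0389)
f = exp(-0.2157) = 0.8060

0.806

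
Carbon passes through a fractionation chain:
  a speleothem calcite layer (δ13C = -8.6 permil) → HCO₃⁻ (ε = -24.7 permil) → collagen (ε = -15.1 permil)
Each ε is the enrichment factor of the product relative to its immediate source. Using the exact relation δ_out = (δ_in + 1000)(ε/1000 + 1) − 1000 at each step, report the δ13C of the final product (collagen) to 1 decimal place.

step 1: δ = (-8.60 + 1000)·(-24.7/1000 + 1) − 1000 = -33.09 permil
step 2: δ = (-33.09 + 1000)·(-15.1/1000 + 1) − 1000 = -47.69 permil

-47.7 permil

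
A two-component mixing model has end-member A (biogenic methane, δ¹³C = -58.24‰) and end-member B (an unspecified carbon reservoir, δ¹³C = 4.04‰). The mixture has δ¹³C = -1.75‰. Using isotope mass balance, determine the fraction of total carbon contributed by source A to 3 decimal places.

δ_mix = f_A·δ_A + (1 − f_A)·δ_B  ⇒  f_A = (δ_mix − δ_B)/(δ_A − δ_B)
f_A = (-1.75 − (4.04)) / (-58.24 − (4.04))
f_A = -5.79 / -62.28 = 0.0930

0.093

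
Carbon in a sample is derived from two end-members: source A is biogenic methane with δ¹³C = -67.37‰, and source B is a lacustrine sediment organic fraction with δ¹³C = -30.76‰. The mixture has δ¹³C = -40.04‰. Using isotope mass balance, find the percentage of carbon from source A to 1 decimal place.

25.3%

δ_mix = f_A·δ_A + (1 − f_A)·δ_B  ⇒  f_A = (δ_mix − δ_B)/(δ_A − δ_B)
f_A = (-40.04 − (-30.76)) / (-67.37 − (-30.76))
f_A = -9.28 / -36.61 = 0.2535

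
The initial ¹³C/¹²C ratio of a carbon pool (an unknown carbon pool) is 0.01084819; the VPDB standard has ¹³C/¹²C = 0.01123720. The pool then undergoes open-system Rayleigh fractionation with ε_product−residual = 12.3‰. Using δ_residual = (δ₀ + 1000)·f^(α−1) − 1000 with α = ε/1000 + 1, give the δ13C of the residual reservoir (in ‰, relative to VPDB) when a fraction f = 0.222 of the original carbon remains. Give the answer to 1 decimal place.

-52.3‰

δ₀ = (0.01084819/0.01123720 − 1)×1000 = (0.965382 − 1)×1000 = -34.618‰
α − 1 = ε/1000 = 0.0123
f^(α−1) = 0.222^(0.0123) = 0.981658
δ_res = (-34.618 + 1000) × 0.981658 − 1000 = 947.675 − 1000 = -52.33‰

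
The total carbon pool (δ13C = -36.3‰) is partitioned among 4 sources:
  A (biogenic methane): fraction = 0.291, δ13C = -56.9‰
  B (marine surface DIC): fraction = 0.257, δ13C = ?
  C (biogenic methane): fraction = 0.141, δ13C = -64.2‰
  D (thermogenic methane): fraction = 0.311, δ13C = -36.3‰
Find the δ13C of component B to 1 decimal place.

2.3‰

Isotope mass balance: δ_bulk = Σ fᵢ·δᵢ.
-36.3 = 0.291×(-56.9) + 0.257×δ_B + 0.141×(-64.2) + 0.311×(-36.3)
0.257·δ_B = -36.3 − (-36.899) = 0.599
δ_B = 0.599 / 0.257 = 2.33‰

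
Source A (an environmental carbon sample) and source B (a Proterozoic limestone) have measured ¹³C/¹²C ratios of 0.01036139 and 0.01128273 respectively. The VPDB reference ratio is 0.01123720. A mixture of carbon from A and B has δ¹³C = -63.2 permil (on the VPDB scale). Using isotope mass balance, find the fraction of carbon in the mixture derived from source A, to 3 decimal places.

0.820

δ_A = (0.01036139/0.01123720 − 1)×1000 = (0.922062 − 1)×1000 = -77.938 permil
δ_B = (0.01128273/0.01123720 − 1)×1000 = (1.004052 − 1)×1000 = 4.052 permil
f_A = (δ_mix − δ_B)/(δ_A − δ_B) = (-63.2 − (4.052))/(-77.938 − (4.052))
f_A = -67.252 / -81.990 = 0.8202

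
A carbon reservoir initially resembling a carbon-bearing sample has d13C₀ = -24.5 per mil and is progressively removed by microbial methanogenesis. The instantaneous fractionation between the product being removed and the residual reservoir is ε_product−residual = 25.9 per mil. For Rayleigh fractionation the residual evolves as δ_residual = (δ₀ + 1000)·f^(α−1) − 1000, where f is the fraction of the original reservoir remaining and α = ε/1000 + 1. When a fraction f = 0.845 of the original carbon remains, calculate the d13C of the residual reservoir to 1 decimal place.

-28.7 per mil

Rayleigh residual: δ_res = (δ₀ + 1000)·f^(α−1) − 1000
α = ε/1000 + 1 = 1.02590, so α − 1 = 0.02590
f^(α−1) = 0.845^(0.02590) = 0.995647
δ_res = (-24.5 + 1000) × 0.995647 − 1000 = 971.254 − 1000 = -28.75 per mil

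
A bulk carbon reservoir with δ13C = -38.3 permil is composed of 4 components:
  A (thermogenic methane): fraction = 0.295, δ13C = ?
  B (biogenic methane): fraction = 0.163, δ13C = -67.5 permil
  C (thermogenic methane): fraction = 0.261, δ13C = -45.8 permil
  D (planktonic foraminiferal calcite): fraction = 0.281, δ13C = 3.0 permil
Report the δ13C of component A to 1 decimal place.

-54.9 permil

Isotope mass balance: δ_bulk = Σ fᵢ·δᵢ.
-38.3 = 0.295×δ_A + 0.163×(-67.5) + 0.261×(-45.8) + 0.281×(3.0)
0.295·δ_A = -38.3 − (-22.113) = -16.187
δ_A = -16.187 / 0.295 = -54.87 permil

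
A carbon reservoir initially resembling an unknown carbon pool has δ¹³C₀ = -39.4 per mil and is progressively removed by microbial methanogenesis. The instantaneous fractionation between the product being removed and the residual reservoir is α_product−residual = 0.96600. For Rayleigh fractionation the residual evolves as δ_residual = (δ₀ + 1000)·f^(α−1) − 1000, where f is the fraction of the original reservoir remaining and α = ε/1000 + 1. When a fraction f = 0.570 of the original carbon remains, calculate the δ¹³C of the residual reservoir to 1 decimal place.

Rayleigh residual: δ_res = (δ₀ + 1000)·f^(α−1) − 1000
α − 1 = -0.03400
f^(α−1) = 0.570^(-0.03400) = 1.019296
δ_res = (-39.4 + 1000) × 1.019296 − 1000 = 979.136 − 1000 = -20.86 per mil

-20.9 per mil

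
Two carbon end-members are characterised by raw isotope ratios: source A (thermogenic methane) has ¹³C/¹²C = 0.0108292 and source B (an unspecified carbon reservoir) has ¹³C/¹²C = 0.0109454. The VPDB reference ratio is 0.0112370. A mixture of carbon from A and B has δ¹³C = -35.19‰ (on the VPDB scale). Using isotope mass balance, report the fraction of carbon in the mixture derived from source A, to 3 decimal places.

0.894

δ_A = (0.0108292/0.0112370 − 1)×1000 = (0.963709 − 1)×1000 = -36.291‰
δ_B = (0.0109454/0.0112370 − 1)×1000 = (0.974050 − 1)×1000 = -25.950‰
f_A = (δ_mix − δ_B)/(δ_A − δ_B) = (-35.19 − (-25.950))/(-36.291 − (-25.950))
f_A = -9.240 / -10.341 = 0.8935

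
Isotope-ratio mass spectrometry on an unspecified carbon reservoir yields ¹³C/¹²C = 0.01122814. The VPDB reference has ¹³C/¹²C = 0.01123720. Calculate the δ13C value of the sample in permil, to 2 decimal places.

δ13C = (R_sample / R_standard − 1) × 1000
R_sample / R_standard = 0.01122814 / 0.01123720 = 0.999194
δ13C = (0.999194 − 1) × 1000 = -0.806 permil

-0.81 permil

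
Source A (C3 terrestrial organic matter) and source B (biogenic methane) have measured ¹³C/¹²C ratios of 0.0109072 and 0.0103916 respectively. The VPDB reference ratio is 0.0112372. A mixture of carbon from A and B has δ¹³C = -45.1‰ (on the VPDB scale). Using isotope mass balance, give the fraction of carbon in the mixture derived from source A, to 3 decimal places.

δ_A = (0.0109072/0.0112372 − 1)×1000 = (0.970633 − 1)×1000 = -29.367‰
δ_B = (0.0103916/0.0112372 − 1)×1000 = (0.924750 − 1)×1000 = -75.250‰
f_A = (δ_mix − δ_B)/(δ_A − δ_B) = (-45.1 − (-75.250))/(-29.367 − (-75.250))
f_A = 30.150 / 45.883 = 0.6571

0.657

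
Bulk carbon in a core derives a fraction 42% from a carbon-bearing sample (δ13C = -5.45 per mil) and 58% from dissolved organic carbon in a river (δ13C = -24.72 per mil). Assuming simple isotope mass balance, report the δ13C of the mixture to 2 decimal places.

-16.63 per mil

δ_mix = f_A·δ_A + f_B·δ_B
δ_mix = 0.42 × (-5.45) + 0.58 × (-24.72)
δ_mix = -2.289 + -14.338 = -16.627 per mil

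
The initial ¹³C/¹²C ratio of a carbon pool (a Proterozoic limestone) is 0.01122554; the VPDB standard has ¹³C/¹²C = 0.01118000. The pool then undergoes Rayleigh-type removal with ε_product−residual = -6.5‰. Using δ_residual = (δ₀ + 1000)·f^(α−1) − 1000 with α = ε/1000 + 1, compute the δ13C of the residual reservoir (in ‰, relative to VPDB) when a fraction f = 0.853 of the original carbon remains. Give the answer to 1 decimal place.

δ₀ = (0.01122554/0.01118000 − 1)×1000 = (1.004073 − 1)×1000 = 4.073‰
α − 1 = ε/1000 = -0.0065
f^(α−1) = 0.853^(-0.0065) = 1.001034
δ_res = (4.073 + 1000) × 1.001034 − 1000 = 1005.112 − 1000 = 5.11‰

5.1‰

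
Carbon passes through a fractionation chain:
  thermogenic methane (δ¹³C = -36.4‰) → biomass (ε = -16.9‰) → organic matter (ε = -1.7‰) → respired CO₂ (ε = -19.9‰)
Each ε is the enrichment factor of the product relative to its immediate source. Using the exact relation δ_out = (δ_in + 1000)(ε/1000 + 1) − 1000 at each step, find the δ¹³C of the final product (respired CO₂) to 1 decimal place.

step 1: δ = (-36.40 + 1000)·(-16.9/1000 + 1) − 1000 = -52.68‰
step 2: δ = (-52.68 + 1000)·(-1.7/1000 + 1) − 1000 = -54.30‰
step 3: δ = (-54.30 + 1000)·(-19.9/1000 + 1) − 1000 = -73.11‰

-73.1‰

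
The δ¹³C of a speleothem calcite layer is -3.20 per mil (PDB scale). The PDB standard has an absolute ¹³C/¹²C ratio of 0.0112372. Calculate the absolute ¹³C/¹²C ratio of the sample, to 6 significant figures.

R_sample = R_standard × (δ¹³C/1000 + 1)
R_sample = 0.0112372 × (-3.20/1000 + 1) = 0.0112372 × 0.996800
R_sample = 0.0112012

0.0112012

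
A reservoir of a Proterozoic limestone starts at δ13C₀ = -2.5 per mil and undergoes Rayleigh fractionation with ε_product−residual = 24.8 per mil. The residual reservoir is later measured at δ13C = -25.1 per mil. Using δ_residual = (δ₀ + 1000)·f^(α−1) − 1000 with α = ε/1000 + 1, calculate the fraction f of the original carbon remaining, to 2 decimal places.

α − 1 = ε/1000 = 0.0248
(δ_res + 1000)/(δ₀ + 1000) = (-25.1 + 1000)/(-2.5 + 1000) = 974.9/997.5 = 0.977343
f = 0.977343^(1/0.0248) = exp(ln(0.977343)/0.0248) = exp(-0.02292/0.0248)
f = exp(-0.9241) = 0.3969

0.40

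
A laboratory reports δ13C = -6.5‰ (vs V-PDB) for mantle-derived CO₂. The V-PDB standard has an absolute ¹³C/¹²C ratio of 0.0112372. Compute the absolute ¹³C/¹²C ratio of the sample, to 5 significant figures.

R_sample = R_standard × (δ13C/1000 + 1)
R_sample = 0.0112372 × (-6.5/1000 + 1) = 0.0112372 × 0.993500
R_sample = 0.0111642

0.011164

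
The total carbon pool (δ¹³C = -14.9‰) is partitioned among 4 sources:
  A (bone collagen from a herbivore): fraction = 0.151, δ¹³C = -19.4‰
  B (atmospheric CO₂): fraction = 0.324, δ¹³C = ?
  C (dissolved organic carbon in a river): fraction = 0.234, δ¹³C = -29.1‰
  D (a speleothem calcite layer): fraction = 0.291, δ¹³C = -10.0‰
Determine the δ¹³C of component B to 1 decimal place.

Isotope mass balance: δ_bulk = Σ fᵢ·δᵢ.
-14.9 = 0.151×(-19.4) + 0.324×δ_B + 0.234×(-29.1) + 0.291×(-10.0)
0.324·δ_B = -14.9 − (-12.649) = -2.251
δ_B = -2.251 / 0.324 = -6.95‰

-6.9‰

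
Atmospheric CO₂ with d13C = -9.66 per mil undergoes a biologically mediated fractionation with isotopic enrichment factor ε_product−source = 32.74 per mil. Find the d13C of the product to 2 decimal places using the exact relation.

22.76 per mil

To first order, δ_product ≈ δ_source + ε = 23.08 per mil.
Exactly, δ_product = (δ_source + 1000)·(ε/1000 + 1) − 1000.
δ_product = (-9.66 + 1000) × (32.74/1000 + 1) − 1000
δ_product = 22.764 per mil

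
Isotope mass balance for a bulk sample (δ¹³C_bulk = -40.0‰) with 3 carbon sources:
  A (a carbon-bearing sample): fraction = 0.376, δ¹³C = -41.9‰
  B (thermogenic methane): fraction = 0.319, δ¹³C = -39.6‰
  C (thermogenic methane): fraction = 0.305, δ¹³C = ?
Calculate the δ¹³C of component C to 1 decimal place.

Isotope mass balance: δ_bulk = Σ fᵢ·δᵢ.
-40.0 = 0.376×(-41.9) + 0.319×(-39.6) + 0.305×δ_C
0.305·δ_C = -40.0 − (-28.387) = -11.613
δ_C = -11.613 / 0.305 = -38.08‰

-38.1‰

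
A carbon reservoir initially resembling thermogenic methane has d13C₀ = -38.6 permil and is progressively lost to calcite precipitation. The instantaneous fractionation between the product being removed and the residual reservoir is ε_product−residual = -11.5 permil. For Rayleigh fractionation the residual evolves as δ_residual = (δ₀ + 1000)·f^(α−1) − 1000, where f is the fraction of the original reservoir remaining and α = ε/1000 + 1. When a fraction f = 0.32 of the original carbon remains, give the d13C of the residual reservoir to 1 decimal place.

Rayleigh residual: δ_res = (δ₀ + 1000)·f^(α−1) − 1000
α = ε/1000 + 1 = 0.98850, so α − 1 = -0.01150
f^(α−1) = 0.32^(-0.01150) = 1.013190
δ_res = (-38.6 + 1000) × 1.013190 − 1000 = 974.081 − 1000 = -25.92 permil

-25.9 permil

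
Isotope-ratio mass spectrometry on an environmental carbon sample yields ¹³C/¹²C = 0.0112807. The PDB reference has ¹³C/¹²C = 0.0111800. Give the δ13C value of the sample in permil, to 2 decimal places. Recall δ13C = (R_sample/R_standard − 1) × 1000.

9.01 permil

δ13C = (R_sample / R_standard − 1) × 1000
R_sample / R_standard = 0.0112807 / 0.0111800 = 1.009007
δ13C = (1.009007 − 1) × 1000 = 9.007 permil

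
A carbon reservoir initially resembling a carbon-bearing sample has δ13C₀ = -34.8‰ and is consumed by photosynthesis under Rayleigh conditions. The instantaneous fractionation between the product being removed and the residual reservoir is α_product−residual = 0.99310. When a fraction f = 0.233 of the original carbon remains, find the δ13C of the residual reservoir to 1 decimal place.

Rayleigh residual: δ_res = (δ₀ + 1000)·f^(α−1) − 1000
α − 1 = -0.00690
f^(α−1) = 0.233^(-0.00690) = 1.010102
δ_res = (-34.8 + 1000) × 1.010102 − 1000 = 974.950 − 1000 = -25.05‰

-25.0‰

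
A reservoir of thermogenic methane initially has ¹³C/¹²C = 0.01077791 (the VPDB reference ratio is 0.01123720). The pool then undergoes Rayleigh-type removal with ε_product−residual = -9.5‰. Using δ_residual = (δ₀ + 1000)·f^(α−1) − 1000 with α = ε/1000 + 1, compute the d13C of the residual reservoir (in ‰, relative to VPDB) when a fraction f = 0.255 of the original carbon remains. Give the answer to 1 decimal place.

δ₀ = (0.01077791/0.01123720 − 1)×1000 = (0.959128 − 1)×1000 = -40.872‰
α − 1 = ε/1000 = -0.0095
f^(α−1) = 0.255^(-0.0095) = 1.013066
δ_res = (-40.872 + 1000) × 1.013066 − 1000 = 971.660 − 1000 = -28.34‰

-28.3‰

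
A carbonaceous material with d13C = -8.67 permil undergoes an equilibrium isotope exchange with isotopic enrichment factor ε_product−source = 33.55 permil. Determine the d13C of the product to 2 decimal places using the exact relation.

Exactly, δ_product = (δ_source + 1000)·(ε/1000 + 1) − 1000.
δ_product = (-8.67 + 1000) × (33.55/1000 + 1) − 1000
δ_product = 24.589 permil

24.59 permil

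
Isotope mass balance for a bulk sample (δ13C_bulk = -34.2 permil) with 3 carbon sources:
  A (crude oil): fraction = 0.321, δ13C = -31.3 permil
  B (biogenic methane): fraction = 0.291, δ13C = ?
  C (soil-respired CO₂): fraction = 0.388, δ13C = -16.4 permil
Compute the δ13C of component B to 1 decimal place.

-61.1 permil

Isotope mass balance: δ_bulk = Σ fᵢ·δᵢ.
-34.2 = 0.321×(-31.3) + 0.291×δ_B + 0.388×(-16.4)
0.291·δ_B = -34.2 − (-16.410) = -17.790
δ_B = -17.790 / 0.291 = -61.13 permil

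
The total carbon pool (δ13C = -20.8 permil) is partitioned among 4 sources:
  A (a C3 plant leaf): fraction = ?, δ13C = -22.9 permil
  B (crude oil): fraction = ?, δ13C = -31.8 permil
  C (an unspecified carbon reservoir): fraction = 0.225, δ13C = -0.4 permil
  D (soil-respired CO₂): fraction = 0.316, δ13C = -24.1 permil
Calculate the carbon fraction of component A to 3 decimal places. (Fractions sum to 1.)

0.169

Let f_A and f_B be the unknown fractions; fractions sum to 1 so f_A + f_B = 0.459.
Mass balance: Σ fᵢ·δᵢ = δ_bulk ⇒ f_A·(-22.9) + f_B·(-31.8) = -20.8 − (-7.706) = -13.094
Substitute f_B = 0.459 − f_A:
f_A·(-22.9 − -31.8) = -13.094 − 0.459×(-31.8) = 1.502
f_A = 1.502 / 8.9 = 0.1687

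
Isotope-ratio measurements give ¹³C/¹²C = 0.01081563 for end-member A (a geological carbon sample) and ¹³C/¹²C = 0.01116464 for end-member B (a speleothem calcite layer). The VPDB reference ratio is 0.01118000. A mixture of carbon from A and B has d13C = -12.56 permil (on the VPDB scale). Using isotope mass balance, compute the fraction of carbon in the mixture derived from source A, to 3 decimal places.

0.358

δ_A = (0.01081563/0.01118000 − 1)×1000 = (0.967409 − 1)×1000 = -32.591 permil
δ_B = (0.01116464/0.01118000 − 1)×1000 = (0.998626 − 1)×1000 = -1.374 permil
f_A = (δ_mix − δ_B)/(δ_A − δ_B) = (-12.56 − (-1.374))/(-32.591 − (-1.374))
f_A = -11.186 / -31.217 = 0.3583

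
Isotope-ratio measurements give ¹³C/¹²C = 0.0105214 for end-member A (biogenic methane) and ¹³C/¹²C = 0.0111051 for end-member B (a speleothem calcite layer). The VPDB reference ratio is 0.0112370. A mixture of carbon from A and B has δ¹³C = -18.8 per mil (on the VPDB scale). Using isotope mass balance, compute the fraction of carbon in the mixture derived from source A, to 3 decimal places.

0.136

δ_A = (0.0105214/0.0112370 − 1)×1000 = (0.936318 − 1)×1000 = -63.682 per mil
δ_B = (0.0111051/0.0112370 − 1)×1000 = (0.988262 − 1)×1000 = -11.738 per mil
f_A = (δ_mix − δ_B)/(δ_A − δ_B) = (-18.8 − (-11.738))/(-63.682 − (-11.738))
f_A = -7.062 / -51.944 = 0.1360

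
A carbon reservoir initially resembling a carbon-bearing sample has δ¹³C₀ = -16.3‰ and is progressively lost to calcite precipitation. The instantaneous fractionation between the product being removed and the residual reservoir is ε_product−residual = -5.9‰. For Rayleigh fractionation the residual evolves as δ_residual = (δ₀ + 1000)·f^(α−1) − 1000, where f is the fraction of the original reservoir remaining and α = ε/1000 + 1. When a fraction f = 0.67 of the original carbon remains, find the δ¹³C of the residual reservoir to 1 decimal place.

-14.0‰

Rayleigh residual: δ_res = (δ₀ + 1000)·f^(α−1) − 1000
α = ε/1000 + 1 = 0.99410, so α − 1 = -0.00590
f^(α−1) = 0.67^(-0.00590) = 1.002366
δ_res = (-16.3 + 1000) × 1.002366 − 1000 = 986.027 − 1000 = -13.97‰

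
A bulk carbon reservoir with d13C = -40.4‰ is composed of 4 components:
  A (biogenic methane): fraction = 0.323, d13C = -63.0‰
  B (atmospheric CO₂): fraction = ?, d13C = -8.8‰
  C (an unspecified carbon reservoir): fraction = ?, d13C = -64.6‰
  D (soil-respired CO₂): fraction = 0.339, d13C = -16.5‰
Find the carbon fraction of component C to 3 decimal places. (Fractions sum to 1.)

0.206

Let f_C and f_B be the unknown fractions; fractions sum to 1 so f_C + f_B = 0.338.
Mass balance: Σ fᵢ·δᵢ = δ_bulk ⇒ f_C·(-64.6) + f_B·(-8.8) = -40.4 − (-25.943) = -14.457
Substitute f_B = 0.338 − f_C:
f_C·(-64.6 − -8.8) = -14.457 − 0.338×(-8.8) = -11.483
f_C = -11.483 / -55.8 = 0.2058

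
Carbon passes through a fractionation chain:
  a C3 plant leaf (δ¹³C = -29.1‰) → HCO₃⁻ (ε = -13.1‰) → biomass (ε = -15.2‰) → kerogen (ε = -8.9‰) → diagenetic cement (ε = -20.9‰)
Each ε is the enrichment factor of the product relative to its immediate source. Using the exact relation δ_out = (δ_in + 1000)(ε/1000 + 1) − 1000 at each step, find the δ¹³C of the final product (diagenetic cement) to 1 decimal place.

step 1: δ = (-29.10 + 1000)·(-13.1/1000 + 1) − 1000 = -41.82‰
step 2: δ = (-41.82 + 1000)·(-15.2/1000 + 1) − 1000 = -56.38‰
step 3: δ = (-56.38 + 1000)·(-8.9/1000 + 1) − 1000 = -64.78‰
step 4: δ = (-64.78 + 1000)·(-20.9/1000 + 1) − 1000 = -84.33‰

-84.3‰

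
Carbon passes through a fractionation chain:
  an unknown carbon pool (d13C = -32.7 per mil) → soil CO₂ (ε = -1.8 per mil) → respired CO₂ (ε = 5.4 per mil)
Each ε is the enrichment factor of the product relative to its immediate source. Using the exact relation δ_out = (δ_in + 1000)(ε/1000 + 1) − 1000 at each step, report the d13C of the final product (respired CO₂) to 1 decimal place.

step 1: δ = (-32.70 + 1000)·(-1.8/1000 + 1) − 1000 = -34.44 per mil
step 2: δ = (-34.44 + 1000)·(5.4/1000 + 1) − 1000 = -29.23 per mil

-29.2 per mil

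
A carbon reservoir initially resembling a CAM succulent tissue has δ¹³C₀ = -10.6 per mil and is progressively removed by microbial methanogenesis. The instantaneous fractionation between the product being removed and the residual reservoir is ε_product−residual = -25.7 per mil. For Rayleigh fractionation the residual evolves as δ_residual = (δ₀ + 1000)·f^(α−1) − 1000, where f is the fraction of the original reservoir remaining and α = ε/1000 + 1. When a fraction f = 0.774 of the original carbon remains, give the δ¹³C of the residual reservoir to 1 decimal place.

Rayleigh residual: δ_res = (δ₀ + 1000)·f^(α−1) − 1000
α = ε/1000 + 1 = 0.97430, so α − 1 = -0.02570
f^(α−1) = 0.774^(-0.02570) = 1.006606
δ_res = (-10.6 + 1000) × 1.006606 − 1000 = 995.936 − 1000 = -4.06 per mil

-4.1 per mil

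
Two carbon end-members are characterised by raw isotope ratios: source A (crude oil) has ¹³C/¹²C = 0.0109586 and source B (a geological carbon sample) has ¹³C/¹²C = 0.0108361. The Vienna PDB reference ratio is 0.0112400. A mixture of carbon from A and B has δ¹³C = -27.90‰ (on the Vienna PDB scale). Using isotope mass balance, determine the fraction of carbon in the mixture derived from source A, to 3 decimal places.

0.737

δ_A = (0.0109586/0.0112400 − 1)×1000 = (0.974964 − 1)×1000 = -25.036‰
δ_B = (0.0108361/0.0112400 − 1)×1000 = (0.964066 − 1)×1000 = -35.934‰
f_A = (δ_mix − δ_B)/(δ_A − δ_B) = (-27.90 − (-35.934))/(-25.036 − (-35.934))
f_A = 8.034 / 10.899 = 0.7372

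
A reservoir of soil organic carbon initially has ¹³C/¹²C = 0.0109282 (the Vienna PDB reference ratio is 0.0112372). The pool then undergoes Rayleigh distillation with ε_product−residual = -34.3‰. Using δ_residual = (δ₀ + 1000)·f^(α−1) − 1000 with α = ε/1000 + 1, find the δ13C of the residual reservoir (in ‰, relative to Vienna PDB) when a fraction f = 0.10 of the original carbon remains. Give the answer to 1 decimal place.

δ₀ = (0.0109282/0.0112372 − 1)×1000 = (0.972502 − 1)×1000 = -27.498‰
α − 1 = ε/1000 = -0.0343
f^(α−1) = 0.10^(-0.0343) = 1.082181
δ_res = (-27.498 + 1000) × 1.082181 − 1000 = 1052.423 − 1000 = 52.42‰

52.4‰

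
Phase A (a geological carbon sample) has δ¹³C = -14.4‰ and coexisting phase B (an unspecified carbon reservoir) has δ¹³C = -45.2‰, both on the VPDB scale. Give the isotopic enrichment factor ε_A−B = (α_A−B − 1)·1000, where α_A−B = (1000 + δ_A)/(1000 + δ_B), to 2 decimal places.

α_A−B = (1000 + -14.4) / (1000 + -45.2) = 985.6 / 954.8 = 1.032258
ε_A−B = (1.032258 − 1) × 1000 = 32.258‰
(The approximation ε ≈ δ_A − δ_B would give 30.8‰.)

32.26‰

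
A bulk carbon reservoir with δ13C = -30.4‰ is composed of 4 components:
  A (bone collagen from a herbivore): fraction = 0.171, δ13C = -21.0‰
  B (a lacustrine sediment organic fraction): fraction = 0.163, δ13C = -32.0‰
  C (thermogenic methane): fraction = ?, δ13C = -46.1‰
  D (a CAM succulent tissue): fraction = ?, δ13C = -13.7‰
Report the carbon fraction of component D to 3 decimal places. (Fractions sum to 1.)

Let f_D and f_C be the unknown fractions; fractions sum to 1 so f_D + f_C = 0.666.
Mass balance: Σ fᵢ·δᵢ = δ_bulk ⇒ f_D·(-13.7) + f_C·(-46.1) = -30.4 − (-8.807) = -21.593
Substitute f_C = 0.666 − f_D:
f_D·(-13.7 − -46.1) = -21.593 − 0.666×(-46.1) = 9.110
f_D = 9.110 / 32.4 = 0.2812

0.281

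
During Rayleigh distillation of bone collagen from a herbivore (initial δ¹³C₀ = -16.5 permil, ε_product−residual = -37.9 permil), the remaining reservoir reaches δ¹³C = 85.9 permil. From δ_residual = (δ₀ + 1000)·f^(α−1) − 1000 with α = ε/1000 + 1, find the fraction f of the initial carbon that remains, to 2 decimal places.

0.07

α − 1 = ε/1000 = -0.0379
(δ_res + 1000)/(δ₀ + 1000) = (85.9 + 1000)/(-16.5 + 1000) = 1085.9/983.5 = 1.104118
f = 1.104118^(1/-0.0379) = exp(ln(1.104118)/-0.0379) = exp(0.09905/-0.0379)
f = exp(-2.6134) = 0.0733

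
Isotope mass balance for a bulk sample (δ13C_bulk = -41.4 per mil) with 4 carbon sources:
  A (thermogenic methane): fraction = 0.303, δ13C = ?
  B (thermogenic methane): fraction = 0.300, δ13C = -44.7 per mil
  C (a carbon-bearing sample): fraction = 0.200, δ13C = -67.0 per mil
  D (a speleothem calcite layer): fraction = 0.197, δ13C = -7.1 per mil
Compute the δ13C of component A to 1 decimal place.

-43.5 per mil

Isotope mass balance: δ_bulk = Σ fᵢ·δᵢ.
-41.4 = 0.303×δ_A + 0.300×(-44.7) + 0.200×(-67.0) + 0.197×(-7.1)
0.303·δ_A = -41.4 − (-28.209) = -13.191
δ_A = -13.191 / 0.303 = -43.54 per mil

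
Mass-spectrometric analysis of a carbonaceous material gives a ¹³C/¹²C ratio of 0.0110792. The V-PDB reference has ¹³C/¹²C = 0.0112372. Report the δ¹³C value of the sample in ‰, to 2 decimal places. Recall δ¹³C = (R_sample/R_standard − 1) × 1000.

-14.06‰

δ¹³C = (R_sample / R_standard − 1) × 1000
R_sample / R_standard = 0.0110792 / 0.0112372 = 0.985940
δ¹³C = (0.985940 − 1) × 1000 = -14.060‰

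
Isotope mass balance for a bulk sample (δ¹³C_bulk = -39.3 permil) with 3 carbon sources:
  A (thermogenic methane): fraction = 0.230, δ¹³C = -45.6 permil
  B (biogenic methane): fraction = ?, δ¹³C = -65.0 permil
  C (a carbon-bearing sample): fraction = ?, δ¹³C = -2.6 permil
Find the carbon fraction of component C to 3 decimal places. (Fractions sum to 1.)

Let f_C and f_B be the unknown fractions; fractions sum to 1 so f_C + f_B = 0.770.
Mass balance: Σ fᵢ·δᵢ = δ_bulk ⇒ f_C·(-2.6) + f_B·(-65.0) = -39.3 − (-10.488) = -28.812
Substitute f_B = 0.770 − f_C:
f_C·(-2.6 − -65.0) = -28.812 − 0.770×(-65.0) = 21.238
f_C = 21.238 / 62.4 = 0.3404

0.340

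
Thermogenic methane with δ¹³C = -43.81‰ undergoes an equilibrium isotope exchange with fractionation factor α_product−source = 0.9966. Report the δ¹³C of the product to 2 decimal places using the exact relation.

δ_product = (δ_source + 1000)·α − 1000
δ_product = (-43.81 + 1000) × 0.9966 − 1000
δ_product = 952.939 − 1000 = -47.061‰

-47.06‰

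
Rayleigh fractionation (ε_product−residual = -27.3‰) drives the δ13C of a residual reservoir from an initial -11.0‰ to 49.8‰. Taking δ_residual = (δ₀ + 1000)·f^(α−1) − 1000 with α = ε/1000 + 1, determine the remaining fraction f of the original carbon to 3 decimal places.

0.112

α − 1 = ε/1000 = -0.0273
(δ_res + 1000)/(δ₀ + 1000) = (49.8 + 1000)/(-11.0 + 1000) = 1049.8/989.0 = 1.061476
f = 1.061476^(1/-0.0273) = exp(ln(1.061476)/-0.0273) = exp(0.05966/-0.0273)
f = exp(-2.1854) = 0.1124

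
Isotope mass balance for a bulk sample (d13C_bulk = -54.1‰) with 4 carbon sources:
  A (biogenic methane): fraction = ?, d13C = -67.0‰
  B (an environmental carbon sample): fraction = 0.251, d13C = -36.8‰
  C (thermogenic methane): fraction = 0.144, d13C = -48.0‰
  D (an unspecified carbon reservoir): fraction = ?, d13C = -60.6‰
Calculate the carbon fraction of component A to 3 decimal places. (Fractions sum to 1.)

Let f_A and f_D be the unknown fractions; fractions sum to 1 so f_A + f_D = 0.605.
Mass balance: Σ fᵢ·δᵢ = δ_bulk ⇒ f_A·(-67.0) + f_D·(-60.6) = -54.1 − (-16.149) = -37.951
Substitute f_D = 0.605 − f_A:
f_A·(-67.0 − -60.6) = -37.951 − 0.605×(-60.6) = -1.288
f_A = -1.288 / -6.4 = 0.2013

0.201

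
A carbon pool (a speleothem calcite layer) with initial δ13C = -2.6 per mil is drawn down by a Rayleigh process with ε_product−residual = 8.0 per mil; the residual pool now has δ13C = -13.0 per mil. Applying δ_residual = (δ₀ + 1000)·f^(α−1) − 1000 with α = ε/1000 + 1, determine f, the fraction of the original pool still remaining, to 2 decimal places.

0.27

α − 1 = ε/1000 = 0.0080
(δ_res + 1000)/(δ₀ + 1000) = (-13.0 + 1000)/(-2.6 + 1000) = 987.0/997.4 = 0.989573
f = 0.989573^(1/0.0080) = exp(ln(0.989573)/0.0080) = exp(-0.01048/0.0080)
f = exp(-1.3102) = 0.2698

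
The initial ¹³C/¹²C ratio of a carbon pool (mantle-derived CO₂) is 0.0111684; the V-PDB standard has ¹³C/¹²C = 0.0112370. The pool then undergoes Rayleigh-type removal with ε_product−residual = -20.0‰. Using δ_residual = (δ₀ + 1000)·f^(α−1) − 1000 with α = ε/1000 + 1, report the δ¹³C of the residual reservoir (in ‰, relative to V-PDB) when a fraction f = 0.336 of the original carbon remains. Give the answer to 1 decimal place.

15.8‰

δ₀ = (0.0111684/0.0112370 − 1)×1000 = (0.993895 − 1)×1000 = -6.105‰
α − 1 = ε/1000 = -0.0200
f^(α−1) = 0.336^(-0.0200) = 1.022053
δ_res = (-6.105 + 1000) × 1.022053 − 1000 = 1015.813 − 1000 = 15.81‰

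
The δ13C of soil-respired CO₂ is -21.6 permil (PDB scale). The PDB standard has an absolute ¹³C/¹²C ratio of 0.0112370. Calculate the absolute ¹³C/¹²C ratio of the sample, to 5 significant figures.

R_sample = R_standard × (δ13C/1000 + 1)
R_sample = 0.0112370 × (-21.6/1000 + 1) = 0.0112370 × 0.978400
R_sample = 0.0109943

0.010994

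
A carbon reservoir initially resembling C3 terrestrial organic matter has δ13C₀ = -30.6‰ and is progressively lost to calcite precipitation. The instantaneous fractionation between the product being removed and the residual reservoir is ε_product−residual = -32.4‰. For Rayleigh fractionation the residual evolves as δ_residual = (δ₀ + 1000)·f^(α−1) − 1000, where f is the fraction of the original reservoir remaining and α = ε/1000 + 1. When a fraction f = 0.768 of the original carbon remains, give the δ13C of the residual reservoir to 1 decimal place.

Rayleigh residual: δ_res = (δ₀ + 1000)·f^(α−1) − 1000
α = ε/1000 + 1 = 0.96760, so α − 1 = -0.03240
f^(α−1) = 0.768^(-0.03240) = 1.008589
δ_res = (-30.6 + 1000) × 1.008589 − 1000 = 977.726 − 1000 = -22.27‰

-22.3‰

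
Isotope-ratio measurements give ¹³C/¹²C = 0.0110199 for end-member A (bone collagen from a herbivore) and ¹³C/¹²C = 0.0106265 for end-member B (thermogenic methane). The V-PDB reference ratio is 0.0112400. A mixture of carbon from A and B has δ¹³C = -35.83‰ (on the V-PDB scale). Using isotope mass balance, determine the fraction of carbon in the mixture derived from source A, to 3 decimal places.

δ_A = (0.0110199/0.0112400 − 1)×1000 = (0.980418 − 1)×1000 = -19.582‰
δ_B = (0.0106265/0.0112400 − 1)×1000 = (0.945418 − 1)×1000 = -54.582‰
f_A = (δ_mix − δ_B)/(δ_A − δ_B) = (-35.83 − (-54.582))/(-19.582 − (-54.582))
f_A = 18.752 / 35.000 = 0.5358

0.536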